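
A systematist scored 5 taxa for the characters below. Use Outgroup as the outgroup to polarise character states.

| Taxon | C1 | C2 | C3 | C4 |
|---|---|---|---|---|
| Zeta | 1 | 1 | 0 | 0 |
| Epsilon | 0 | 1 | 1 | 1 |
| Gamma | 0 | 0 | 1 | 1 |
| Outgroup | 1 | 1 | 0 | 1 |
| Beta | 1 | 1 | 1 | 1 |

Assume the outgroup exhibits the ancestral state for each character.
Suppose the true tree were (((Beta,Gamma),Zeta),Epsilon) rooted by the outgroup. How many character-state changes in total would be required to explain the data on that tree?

Map each character onto (((Beta,Gamma),Zeta),Epsilon) (rooted by Outgroup) and count the minimum state changes it requires (Fitch parsimony):
C1: 2; C2: 1; C3: 2; C4: 1.
Total tree length = 6.

6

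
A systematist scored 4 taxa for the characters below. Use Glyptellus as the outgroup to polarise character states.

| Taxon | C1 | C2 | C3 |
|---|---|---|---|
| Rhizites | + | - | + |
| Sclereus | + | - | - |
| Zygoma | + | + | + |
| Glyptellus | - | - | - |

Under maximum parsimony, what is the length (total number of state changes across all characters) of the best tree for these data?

3

The outgroup has state '-' for every character, so '+' is the derived state throughout.
C1 (derived state '+') is shared by all ingroup taxa — unites the whole ingroup.
C2 (derived state '+') is unique to Zygoma (autapomorphy; uninformative for grouping).
C3: derived state '+' in Rhizites and Zygoma only — synapomorphy for {Rhizites, Zygoma}.
Most parsimonious ingroup topology: ((Rhizites,Zygoma),Sclereus).
Changes per character on this tree: C1: 1; C2: 1; C3: 1.
Total = 3.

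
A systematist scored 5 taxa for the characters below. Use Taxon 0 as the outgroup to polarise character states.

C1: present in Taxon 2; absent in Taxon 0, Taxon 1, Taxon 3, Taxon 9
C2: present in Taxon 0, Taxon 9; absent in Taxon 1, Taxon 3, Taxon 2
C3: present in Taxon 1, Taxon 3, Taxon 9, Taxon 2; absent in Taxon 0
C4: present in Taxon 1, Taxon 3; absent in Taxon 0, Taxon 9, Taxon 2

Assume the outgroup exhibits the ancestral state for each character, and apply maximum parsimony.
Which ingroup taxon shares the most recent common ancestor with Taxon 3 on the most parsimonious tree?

Taxon 1

Character polarity is set by the outgroup: the derived state is whichever differs from the outgroup's state, so for C2 the derived state is 'absent', and for the remaining characters it is 'present'.
C1 (derived state 'present') is unique to Taxon 2 (autapomorphy; uninformative for grouping).
Only Taxon 1, Taxon 2, and Taxon 3 show the derived state 'absent' for C2, supporting them as a clade.
C3 (derived state 'present') is shared by all ingroup taxa — unites the whole ingroup.
Only Taxon 1 and Taxon 3 show the derived state 'present' for C4, supporting them as a clade.
Most parsimonious ingroup topology: (((Taxon 1,Taxon 3),Taxon 2),Taxon 9).
Taxon 3 and Taxon 1 form a cherry on this tree, so they are sister taxa.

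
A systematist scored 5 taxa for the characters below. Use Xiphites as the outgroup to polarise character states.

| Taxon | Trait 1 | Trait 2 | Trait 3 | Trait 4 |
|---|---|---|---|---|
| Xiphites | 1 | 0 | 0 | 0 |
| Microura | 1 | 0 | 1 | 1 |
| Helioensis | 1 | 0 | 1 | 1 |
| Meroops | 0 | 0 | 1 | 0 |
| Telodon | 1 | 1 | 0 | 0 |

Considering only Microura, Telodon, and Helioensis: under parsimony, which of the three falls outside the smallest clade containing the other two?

Character polarity is set by the outgroup: the derived state is whichever differs from the outgroup's state, so for Trait 1 the derived state is '0', and for the remaining characters it is '1'.
Trait 1: derived state '0' in Meroops only — an autapomorphy, so it tells us nothing about relationships among taxa.
Trait 2 (derived state '1') is unique to Telodon (autapomorphy; uninformative for grouping).
Trait 3 (derived state '1') is shared by Helioensis, Meroops, and Microura — a synapomorphy uniting that clade.
Only Helioensis and Microura show the derived state '1' for Trait 4, supporting them as a clade.
Most parsimonious ingroup topology: (((Microura,Helioensis),Meroops),Telodon).
Helioensis and Microura share a more recent common ancestor with each other than either does with Telodon, so Telodon is the least closely related of the three.

Telodon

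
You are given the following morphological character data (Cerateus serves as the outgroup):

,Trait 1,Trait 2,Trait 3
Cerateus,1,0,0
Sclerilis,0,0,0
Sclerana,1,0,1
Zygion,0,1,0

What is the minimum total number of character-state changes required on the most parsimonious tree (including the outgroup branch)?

Character polarity is set by the outgroup: the derived state is whichever differs from the outgroup's state, so for Trait 1 the derived state is '0', and for the remaining characters it is '1'.
Only Sclerilis and Zygion show the derived state '0' for Trait 1, supporting them as a clade.
Trait 2: derived state '1' in Zygion only — an autapomorphy, so it tells us nothing about relationships among taxa.
Trait 3: derived state '1' in Sclerana only — an autapomorphy, so it tells us nothing about relationships among taxa.
Most parsimonious ingroup topology: ((Sclerilis,Zygion),Sclerana).
Changes per character on this tree: Trait 1: 1; Trait 2: 1; Trait 3: 1.
Total = 3.

3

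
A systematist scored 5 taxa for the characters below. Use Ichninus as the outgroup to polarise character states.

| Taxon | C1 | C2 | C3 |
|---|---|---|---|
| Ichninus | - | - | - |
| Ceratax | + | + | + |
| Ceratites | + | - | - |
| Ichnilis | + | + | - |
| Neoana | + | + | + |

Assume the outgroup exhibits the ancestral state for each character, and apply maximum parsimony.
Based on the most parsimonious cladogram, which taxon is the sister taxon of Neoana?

The outgroup has state '-' for every character, so '+' is the derived state throughout.
All ingroup taxa share the derived state '+' for C1; it defines the ingroup but does not resolve relationships within it.
C2: derived state '+' in Ceratax, Ichnilis, and Neoana only — synapomorphy for {Ceratax, Ichnilis, Neoana}.
C3: derived state '+' in Ceratax and Neoana only — synapomorphy for {Ceratax, Neoana}.
Most parsimonious ingroup topology: (((Ceratax,Neoana),Ichnilis),Ceratites).
Neoana and Ceratax form a cherry on this tree, so they are sister taxa.

Ceratax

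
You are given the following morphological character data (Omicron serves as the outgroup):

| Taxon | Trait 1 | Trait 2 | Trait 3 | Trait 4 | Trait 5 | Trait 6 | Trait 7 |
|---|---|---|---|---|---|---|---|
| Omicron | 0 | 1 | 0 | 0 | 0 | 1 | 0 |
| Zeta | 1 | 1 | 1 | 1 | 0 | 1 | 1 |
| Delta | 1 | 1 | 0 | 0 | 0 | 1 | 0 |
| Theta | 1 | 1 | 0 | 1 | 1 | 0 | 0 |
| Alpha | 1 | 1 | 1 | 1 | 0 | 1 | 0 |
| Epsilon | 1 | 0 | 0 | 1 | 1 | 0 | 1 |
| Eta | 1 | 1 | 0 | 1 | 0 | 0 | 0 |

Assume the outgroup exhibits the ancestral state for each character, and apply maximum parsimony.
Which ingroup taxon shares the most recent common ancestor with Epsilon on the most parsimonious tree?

Character polarity is set by the outgroup: the derived state is whichever differs from the outgroup's state, so for Trait 2, Trait 6 the derived state is '0', and for the remaining characters it is '1'.
All ingroup taxa share the derived state '1' for Trait 1; it defines the ingroup but does not resolve relationships within it.
Trait 2 (derived state '0') is unique to Epsilon (autapomorphy; uninformative for grouping).
Trait 3: derived state '1' in Alpha and Zeta only — synapomorphy for {Alpha, Zeta}.
Trait 4: derived state '1' in Alpha, Epsilon, Eta, Theta, and Zeta only — synapomorphy for {Alpha, Epsilon, Eta, Theta, Zeta}.
Only Epsilon and Theta show the derived state '1' for Trait 5, supporting them as a clade.
Only Epsilon, Eta, and Theta show the derived state '0' for Trait 6, supporting them as a clade.
Trait 7 (state '1') occurs in Epsilon and Zeta but conflicts with the nesting implied by the other characters — most parsimoniously interpreted as homoplasy.
Most parsimonious ingroup topology: (((Zeta,Alpha),((Theta,Epsilon),Eta)),Delta).
Epsilon and Theta form a cherry on this tree, so they are sister taxa.

Theta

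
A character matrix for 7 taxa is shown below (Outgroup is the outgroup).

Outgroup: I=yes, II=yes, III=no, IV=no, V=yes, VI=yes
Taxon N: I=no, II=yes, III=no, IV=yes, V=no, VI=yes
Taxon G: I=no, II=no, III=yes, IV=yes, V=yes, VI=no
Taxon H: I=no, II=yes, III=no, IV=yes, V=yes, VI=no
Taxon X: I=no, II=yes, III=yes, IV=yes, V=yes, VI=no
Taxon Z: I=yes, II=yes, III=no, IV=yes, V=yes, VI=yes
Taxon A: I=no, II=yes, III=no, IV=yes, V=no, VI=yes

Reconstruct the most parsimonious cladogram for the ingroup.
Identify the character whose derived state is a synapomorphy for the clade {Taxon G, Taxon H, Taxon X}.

Character polarity is set by the outgroup: the derived state is whichever differs from the outgroup's state, so for I, II, V, VI the derived state is 'no', and for the remaining characters it is 'yes'.
Only Taxon A, Taxon G, Taxon H, Taxon N, and Taxon X show the derived state 'no' for I, supporting them as a clade.
II: derived state 'no' in Taxon G only — an autapomorphy, so it tells us nothing about relationships among taxa.
Only Taxon G and Taxon X show the derived state 'yes' for III, supporting them as a clade.
IV (derived state 'yes') is shared by all ingroup taxa — unites the whole ingroup.
V (derived state 'no') is shared by Taxon A and Taxon N — a synapomorphy uniting that clade.
Only Taxon G, Taxon H, and Taxon X show the derived state 'no' for VI, supporting them as a clade.
Most parsimonious ingroup topology: (((Taxon N,Taxon A),((Taxon G,Taxon X),Taxon H)),Taxon Z).
The clade {Taxon G, Taxon H, Taxon X} is supported by VI: its derived state 'no' occurs in exactly those taxa and in no other taxon (including the outgroup).

VI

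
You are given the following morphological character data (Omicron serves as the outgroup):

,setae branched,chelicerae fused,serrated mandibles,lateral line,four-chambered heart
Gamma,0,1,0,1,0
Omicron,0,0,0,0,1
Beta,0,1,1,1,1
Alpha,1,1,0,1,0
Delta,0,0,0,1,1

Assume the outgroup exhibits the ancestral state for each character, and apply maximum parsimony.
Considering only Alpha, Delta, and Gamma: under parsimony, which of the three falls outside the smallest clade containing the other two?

Delta

Character polarity is set by the outgroup: the derived state is whichever differs from the outgroup's state, so for four-chambered heart the derived state is '0', and for the remaining characters it is '1'.
setae branched (derived state '1') is unique to Alpha (autapomorphy; uninformative for grouping).
Only Alpha, Beta, and Gamma show the derived state '1' for chelicerae fused, supporting them as a clade.
serrated mandibles (derived state '1') is unique to Beta (autapomorphy; uninformative for grouping).
All ingroup taxa share the derived state '1' for lateral line; it defines the ingroup but does not resolve relationships within it.
four-chambered heart: derived state '0' in Alpha and Gamma only — synapomorphy for {Alpha, Gamma}.
Most parsimonious ingroup topology: (Delta,((Gamma,Alpha),Beta)).
Alpha and Gamma share a more recent common ancestor with each other than either does with Delta, so Delta is the least closely related of the three.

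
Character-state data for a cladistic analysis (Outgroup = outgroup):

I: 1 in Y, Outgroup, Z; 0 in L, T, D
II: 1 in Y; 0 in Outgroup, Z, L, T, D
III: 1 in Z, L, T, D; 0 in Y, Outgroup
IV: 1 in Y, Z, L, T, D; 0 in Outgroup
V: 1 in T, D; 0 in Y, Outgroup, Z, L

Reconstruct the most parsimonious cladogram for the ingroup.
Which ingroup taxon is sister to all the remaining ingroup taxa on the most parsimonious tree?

Character polarity is set by the outgroup: the derived state is whichever differs from the outgroup's state, so for I the derived state is '0', and for the remaining characters it is '1'.
I (derived state '0') is shared by D, L, and T — a synapomorphy uniting that clade.
II: derived state '1' in Y only — an autapomorphy, so it tells us nothing about relationships among taxa.
III: derived state '1' in D, L, T, and Z only — synapomorphy for {D, L, T, Z}.
All ingroup taxa share the derived state '1' for IV; it defines the ingroup but does not resolve relationships within it.
V: derived state '1' in D and T only — synapomorphy for {D, T}.
Most parsimonious ingroup topology: (Y,(((T,D),L),Z)).
Y is sister to the clade containing all other ingroup taxa, so it is the earliest-diverging (most basal) ingroup lineage.

Y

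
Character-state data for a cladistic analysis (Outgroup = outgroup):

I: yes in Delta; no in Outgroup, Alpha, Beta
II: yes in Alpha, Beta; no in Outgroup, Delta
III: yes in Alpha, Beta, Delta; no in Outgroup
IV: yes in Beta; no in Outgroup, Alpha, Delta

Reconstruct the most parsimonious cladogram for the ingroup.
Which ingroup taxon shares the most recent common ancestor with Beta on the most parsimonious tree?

The outgroup has state 'no' for every character, so 'yes' is the derived state throughout.
I: derived state 'yes' in Delta only — an autapomorphy, so it tells us nothing about relationships among taxa.
Only Alpha and Beta show the derived state 'yes' for II, supporting them as a clade.
III (derived state 'yes') is shared by all ingroup taxa — unites the whole ingroup.
IV: derived state 'yes' in Beta only — an autapomorphy, so it tells us nothing about relationships among taxa.
Most parsimonious ingroup topology: ((Alpha,Beta),Delta).
Beta and Alpha form a cherry on this tree, so they are sister taxa.

Alpha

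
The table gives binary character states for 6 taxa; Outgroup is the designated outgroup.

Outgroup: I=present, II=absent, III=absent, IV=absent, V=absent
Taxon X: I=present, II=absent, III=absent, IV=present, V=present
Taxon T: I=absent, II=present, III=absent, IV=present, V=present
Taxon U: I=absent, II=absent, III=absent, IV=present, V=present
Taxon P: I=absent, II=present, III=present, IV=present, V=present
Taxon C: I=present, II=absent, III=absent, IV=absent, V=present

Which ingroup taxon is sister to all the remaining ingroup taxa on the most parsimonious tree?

Taxon C

Character polarity is set by the outgroup: the derived state is whichever differs from the outgroup's state, so for I the derived state is 'absent', and for the remaining characters it is 'present'.
Only Taxon P, Taxon T, and Taxon U show the derived state 'absent' for I, supporting them as a clade.
II (derived state 'present') is shared by Taxon P and Taxon T — a synapomorphy uniting that clade.
III (derived state 'present') is unique to Taxon P (autapomorphy; uninformative for grouping).
Only Taxon P, Taxon T, Taxon U, and Taxon X show the derived state 'present' for IV, supporting them as a clade.
All ingroup taxa share the derived state 'present' for V; it defines the ingroup but does not resolve relationships within it.
Most parsimonious ingroup topology: ((Taxon X,((Taxon T,Taxon P),Taxon U)),Taxon C).
Taxon C is sister to the clade containing all other ingroup taxa, so it is the earliest-diverging (most basal) ingroup lineage.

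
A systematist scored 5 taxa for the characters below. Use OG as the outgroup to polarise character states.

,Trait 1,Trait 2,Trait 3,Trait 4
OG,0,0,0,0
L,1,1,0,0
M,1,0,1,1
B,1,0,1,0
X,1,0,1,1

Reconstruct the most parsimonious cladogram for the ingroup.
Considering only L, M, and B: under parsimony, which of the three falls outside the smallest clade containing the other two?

L

The outgroup has state '0' for every character, so '1' is the derived state throughout.
All ingroup taxa share the derived state '1' for Trait 1; it defines the ingroup but does not resolve relationships within it.
Trait 2: derived state '1' in L only — an autapomorphy, so it tells us nothing about relationships among taxa.
Only B, M, and X show the derived state '1' for Trait 3, supporting them as a clade.
Trait 4 (derived state '1') is shared by M and X — a synapomorphy uniting that clade.
Most parsimonious ingroup topology: (L,((M,X),B)).
M and B share a more recent common ancestor with each other than either does with L, so L is the least closely related of the three.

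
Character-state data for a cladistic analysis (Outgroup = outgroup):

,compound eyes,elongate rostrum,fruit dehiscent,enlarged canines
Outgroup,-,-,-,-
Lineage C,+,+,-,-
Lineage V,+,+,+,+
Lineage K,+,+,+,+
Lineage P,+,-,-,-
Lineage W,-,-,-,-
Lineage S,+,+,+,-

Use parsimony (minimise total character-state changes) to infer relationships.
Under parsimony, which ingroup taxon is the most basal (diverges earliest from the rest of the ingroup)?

The outgroup has state '-' for every character, so '+' is the derived state throughout.
compound eyes (derived state '+') is shared by Lineage C, Lineage K, Lineage P, Lineage S, and Lineage V — a synapomorphy uniting that clade.
elongate rostrum (derived state '+') is shared by Lineage C, Lineage K, Lineage S, and Lineage V — a synapomorphy uniting that clade.
fruit dehiscent (derived state '+') is shared by Lineage K, Lineage S, and Lineage V — a synapomorphy uniting that clade.
Only Lineage K and Lineage V show the derived state '+' for enlarged canines, supporting them as a clade.
Most parsimonious ingroup topology: (((Lineage C,((Lineage V,Lineage K),Lineage S)),Lineage P),Lineage W).
Lineage W is sister to the clade containing all other ingroup taxa, so it is the earliest-diverging (most basal) ingroup lineage.

Lineage W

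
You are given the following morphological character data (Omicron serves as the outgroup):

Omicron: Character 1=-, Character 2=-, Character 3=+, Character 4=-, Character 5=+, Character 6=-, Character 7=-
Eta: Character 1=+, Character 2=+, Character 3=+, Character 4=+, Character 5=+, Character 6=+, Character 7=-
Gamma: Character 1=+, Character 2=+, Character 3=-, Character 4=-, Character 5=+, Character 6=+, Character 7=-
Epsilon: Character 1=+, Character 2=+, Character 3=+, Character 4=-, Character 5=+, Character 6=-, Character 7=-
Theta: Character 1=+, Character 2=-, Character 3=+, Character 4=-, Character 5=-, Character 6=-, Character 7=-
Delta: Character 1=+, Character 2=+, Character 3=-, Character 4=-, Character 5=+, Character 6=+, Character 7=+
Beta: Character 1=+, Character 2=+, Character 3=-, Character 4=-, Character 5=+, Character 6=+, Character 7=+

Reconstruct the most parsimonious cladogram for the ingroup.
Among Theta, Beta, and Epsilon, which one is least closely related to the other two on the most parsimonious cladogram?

Theta

Character polarity is set by the outgroup: the derived state is whichever differs from the outgroup's state, so for Character 3, Character 5 the derived state is '-', and for the remaining characters it is '+'.
Character 1 (derived state '+') is shared by all ingroup taxa — unites the whole ingroup.
Only Beta, Delta, Epsilon, Eta, and Gamma show the derived state '+' for Character 2, supporting them as a clade.
Character 3 (derived state '-') is shared by Beta, Delta, and Gamma — a synapomorphy uniting that clade.
Character 4 (derived state '+') is unique to Eta (autapomorphy; uninformative for grouping).
Character 5: derived state '-' in Theta only — an autapomorphy, so it tells us nothing about relationships among taxa.
Character 6: derived state '+' in Beta, Delta, Eta, and Gamma only — synapomorphy for {Beta, Delta, Eta, Gamma}.
Character 7 (derived state '+') is shared by Beta and Delta — a synapomorphy uniting that clade.
Most parsimonious ingroup topology: (((Eta,(Gamma,(Delta,Beta))),Epsilon),Theta).
Epsilon and Beta share a more recent common ancestor with each other than either does with Theta, so Theta is the least closely related of the three.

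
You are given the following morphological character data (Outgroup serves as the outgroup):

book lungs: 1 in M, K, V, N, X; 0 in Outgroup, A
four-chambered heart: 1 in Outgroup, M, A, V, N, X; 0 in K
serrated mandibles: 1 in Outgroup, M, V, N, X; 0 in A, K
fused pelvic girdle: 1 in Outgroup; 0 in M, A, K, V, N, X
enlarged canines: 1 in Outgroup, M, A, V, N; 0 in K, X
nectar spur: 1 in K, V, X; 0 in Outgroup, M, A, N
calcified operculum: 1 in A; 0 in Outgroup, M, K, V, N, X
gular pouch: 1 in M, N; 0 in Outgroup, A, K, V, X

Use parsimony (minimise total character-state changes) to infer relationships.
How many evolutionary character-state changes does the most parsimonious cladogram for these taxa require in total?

9

Character polarity is set by the outgroup: the derived state is whichever differs from the outgroup's state, so for four-chambered heart, serrated mandibles, fused pelvic girdle, enlarged canines the derived state is '0', and for the remaining characters it is '1'.
Only K, M, N, V, and X show the derived state '1' for book lungs, supporting them as a clade.
four-chambered heart (derived state '0') is unique to K (autapomorphy; uninformative for grouping).
serrated mandibles groups A and K, which is incompatible with the clades supported by the remaining characters; treating it as convergent (homoplasy) costs fewer steps than any alternative tree.
All ingroup taxa share the derived state '0' for fused pelvic girdle; it defines the ingroup but does not resolve relationships within it.
enlarged canines (derived state '0') is shared by K and X — a synapomorphy uniting that clade.
nectar spur (derived state '1') is shared by K, V, and X — a synapomorphy uniting that clade.
calcified operculum (derived state '1') is unique to A (autapomorphy; uninformative for grouping).
gular pouch: derived state '1' in M and N only — synapomorphy for {M, N}.
Most parsimonious ingroup topology: (((M,N),((K,X),V)),A).
Changes per character on this tree: book lungs: 1; four-chambered heart: 1; serrated mandibles: 2; fused pelvic girdle: 1; enlarged canines: 1; nectar spur: 1; calcified operculum: 1; gular pouch: 1.
Total = 9.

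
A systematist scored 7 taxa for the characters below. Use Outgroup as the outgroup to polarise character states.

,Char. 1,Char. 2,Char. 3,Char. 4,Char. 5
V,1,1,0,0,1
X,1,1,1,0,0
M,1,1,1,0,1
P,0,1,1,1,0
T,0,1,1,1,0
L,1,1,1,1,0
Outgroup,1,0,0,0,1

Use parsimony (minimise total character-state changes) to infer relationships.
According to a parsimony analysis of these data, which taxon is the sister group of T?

Character polarity is set by the outgroup: the derived state is whichever differs from the outgroup's state, so for Char. 1, Char. 5 the derived state is '0', and for the remaining characters it is '1'.
Char. 1 (derived state '0') is shared by P and T — a synapomorphy uniting that clade.
Char. 2 (derived state '1') is shared by all ingroup taxa — unites the whole ingroup.
Only L, M, P, T, and X show the derived state '1' for Char. 3, supporting them as a clade.
Only L, P, and T show the derived state '1' for Char. 4, supporting them as a clade.
Char. 5: derived state '0' in L, P, T, and X only — synapomorphy for {L, P, T, X}.
Most parsimonious ingroup topology: (V,((((T,P),L),X),M)).
T and P form a cherry on this tree, so they are sister taxa.

P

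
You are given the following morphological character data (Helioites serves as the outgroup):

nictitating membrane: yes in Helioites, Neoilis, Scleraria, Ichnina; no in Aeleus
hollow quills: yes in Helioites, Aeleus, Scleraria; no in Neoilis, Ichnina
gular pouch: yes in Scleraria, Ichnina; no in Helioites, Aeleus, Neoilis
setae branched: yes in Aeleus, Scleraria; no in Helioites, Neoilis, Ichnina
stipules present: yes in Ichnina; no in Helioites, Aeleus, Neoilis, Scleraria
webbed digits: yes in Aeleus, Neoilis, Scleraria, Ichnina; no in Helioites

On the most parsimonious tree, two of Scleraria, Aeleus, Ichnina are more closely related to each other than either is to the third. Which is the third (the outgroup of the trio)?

Ichnina

Character polarity is set by the outgroup: the derived state is whichever differs from the outgroup's state, so for nictitating membrane, hollow quills the derived state is 'no', and for the remaining characters it is 'yes'.
nictitating membrane: derived state 'no' in Aeleus only — an autapomorphy, so it tells us nothing about relationships among taxa.
hollow quills (derived state 'no') is shared by Ichnina and Neoilis — a synapomorphy uniting that clade.
gular pouch groups Ichnina and Scleraria, which is incompatible with the clades supported by the remaining characters; treating it as convergent (homoplasy) costs fewer steps than any alternative tree.
Only Aeleus and Scleraria show the derived state 'yes' for setae branched, supporting them as a clade.
stipules present (derived state 'yes') is unique to Ichnina (autapomorphy; uninformative for grouping).
webbed digits (derived state 'yes') is shared by all ingroup taxa — unites the whole ingroup.
Most parsimonious ingroup topology: ((Aeleus,Scleraria),(Neoilis,Ichnina)).
Scleraria and Aeleus share a more recent common ancestor with each other than either does with Ichnina, so Ichnina is the least closely related of the three.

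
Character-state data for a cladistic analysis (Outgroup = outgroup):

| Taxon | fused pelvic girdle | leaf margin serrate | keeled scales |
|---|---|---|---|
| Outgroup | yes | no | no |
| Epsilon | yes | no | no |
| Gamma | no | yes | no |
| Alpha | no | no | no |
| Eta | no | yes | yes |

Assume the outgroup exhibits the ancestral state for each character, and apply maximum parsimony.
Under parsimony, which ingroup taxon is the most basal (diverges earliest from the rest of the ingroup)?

Character polarity is set by the outgroup: the derived state is whichever differs from the outgroup's state, so for fused pelvic girdle the derived state is 'no', and for the remaining characters it is 'yes'.
Only Alpha, Eta, and Gamma show the derived state 'no' for fused pelvic girdle, supporting them as a clade.
Only Eta and Gamma show the derived state 'yes' for leaf margin serrate, supporting them as a clade.
keeled scales (derived state 'yes') is unique to Eta (autapomorphy; uninformative for grouping).
Most parsimonious ingroup topology: (Epsilon,((Gamma,Eta),Alpha)).
Epsilon is sister to the clade containing all other ingroup taxa, so it is the earliest-diverging (most basal) ingroup lineage.

Epsilon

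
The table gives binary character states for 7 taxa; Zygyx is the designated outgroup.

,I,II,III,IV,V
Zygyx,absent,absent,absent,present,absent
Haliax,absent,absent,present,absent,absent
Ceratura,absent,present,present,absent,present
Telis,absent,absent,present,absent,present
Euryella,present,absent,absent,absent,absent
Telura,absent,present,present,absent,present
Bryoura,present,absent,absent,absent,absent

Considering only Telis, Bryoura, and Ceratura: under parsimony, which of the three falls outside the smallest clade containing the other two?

Bryoura

Character polarity is set by the outgroup: the derived state is whichever differs from the outgroup's state, so for IV the derived state is 'absent', and for the remaining characters it is 'present'.
Only Bryoura and Euryella show the derived state 'present' for I, supporting them as a clade.
II (derived state 'present') is shared by Ceratura and Telura — a synapomorphy uniting that clade.
III (derived state 'present') is shared by Ceratura, Haliax, Telis, and Telura — a synapomorphy uniting that clade.
All ingroup taxa share the derived state 'absent' for IV; it defines the ingroup but does not resolve relationships within it.
V: derived state 'present' in Ceratura, Telis, and Telura only — synapomorphy for {Ceratura, Telis, Telura}.
Most parsimonious ingroup topology: ((Haliax,((Ceratura,Telura),Telis)),(Euryella,Bryoura)).
Telis and Ceratura share a more recent common ancestor with each other than either does with Bryoura, so Bryoura is the least closely related of the three.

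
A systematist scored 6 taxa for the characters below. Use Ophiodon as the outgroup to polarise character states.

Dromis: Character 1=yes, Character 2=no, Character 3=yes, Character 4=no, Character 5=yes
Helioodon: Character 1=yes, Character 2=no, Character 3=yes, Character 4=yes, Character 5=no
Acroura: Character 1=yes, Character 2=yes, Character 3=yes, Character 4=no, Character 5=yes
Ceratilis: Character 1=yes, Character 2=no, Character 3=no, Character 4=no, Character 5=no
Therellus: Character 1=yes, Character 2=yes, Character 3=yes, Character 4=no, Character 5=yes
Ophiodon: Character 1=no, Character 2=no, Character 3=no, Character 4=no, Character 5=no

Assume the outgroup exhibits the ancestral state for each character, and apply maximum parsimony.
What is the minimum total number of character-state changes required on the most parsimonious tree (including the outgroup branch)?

The outgroup has state 'no' for every character, so 'yes' is the derived state throughout.
Character 1 (derived state 'yes') is shared by all ingroup taxa — unites the whole ingroup.
Only Acroura and Therellus show the derived state 'yes' for Character 2, supporting them as a clade.
Only Acroura, Dromis, Helioodon, and Therellus show the derived state 'yes' for Character 3, supporting them as a clade.
Character 4: derived state 'yes' in Helioodon only — an autapomorphy, so it tells us nothing about relationships among taxa.
Only Acroura, Dromis, and Therellus show the derived state 'yes' for Character 5, supporting them as a clade.
Most parsimonious ingroup topology: ((((Therellus,Acroura),Dromis),Helioodon),Ceratilis).
Changes per character on this tree: Character 1: 1; Character 2: 1; Character 3: 1; Character 4: 1; Character 5: 1.
Total = 5.

5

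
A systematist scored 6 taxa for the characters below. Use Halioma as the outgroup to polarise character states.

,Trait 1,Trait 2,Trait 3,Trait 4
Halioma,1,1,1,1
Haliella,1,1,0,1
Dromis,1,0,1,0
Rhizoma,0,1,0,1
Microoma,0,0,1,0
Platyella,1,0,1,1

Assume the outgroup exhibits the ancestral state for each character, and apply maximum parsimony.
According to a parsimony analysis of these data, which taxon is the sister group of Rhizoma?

Haliella

The outgroup has state '1' for every character, so '0' is the derived state throughout.
Trait 1 (state '0') occurs in Microoma and Rhizoma but conflicts with the nesting implied by the other characters — most parsimoniously interpreted as homoplasy.
Trait 2: derived state '0' in Dromis, Microoma, and Platyella only — synapomorphy for {Dromis, Microoma, Platyella}.
Trait 3: derived state '0' in Haliella and Rhizoma only — synapomorphy for {Haliella, Rhizoma}.
Trait 4 (derived state '0') is shared by Dromis and Microoma — a synapomorphy uniting that clade.
Most parsimonious ingroup topology: ((Haliella,Rhizoma),((Dromis,Microoma),Platyella)).
Rhizoma and Haliella form a cherry on this tree, so they are sister taxa.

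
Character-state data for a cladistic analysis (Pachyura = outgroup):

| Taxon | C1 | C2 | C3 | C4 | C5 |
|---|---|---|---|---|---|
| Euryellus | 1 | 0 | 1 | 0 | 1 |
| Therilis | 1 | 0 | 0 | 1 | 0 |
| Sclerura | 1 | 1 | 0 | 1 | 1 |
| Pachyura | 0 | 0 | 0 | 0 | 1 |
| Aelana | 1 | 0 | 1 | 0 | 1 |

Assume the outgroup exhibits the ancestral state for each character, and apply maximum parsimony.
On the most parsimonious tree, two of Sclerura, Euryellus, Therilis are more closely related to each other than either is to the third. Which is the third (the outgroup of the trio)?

Euryellus

Character polarity is set by the outgroup: the derived state is whichever differs from the outgroup's state, so for C5 the derived state is '0', and for the remaining characters it is '1'.
All ingroup taxa share the derived state '1' for C1; it defines the ingroup but does not resolve relationships within it.
C2 (derived state '1') is unique to Sclerura (autapomorphy; uninformative for grouping).
Only Aelana and Euryellus show the derived state '1' for C3, supporting them as a clade.
C4: derived state '1' in Sclerura and Therilis only — synapomorphy for {Sclerura, Therilis}.
C5 (derived state '0') is unique to Therilis (autapomorphy; uninformative for grouping).
Most parsimonious ingroup topology: ((Therilis,Sclerura),(Aelana,Euryellus)).
Sclerura and Therilis share a more recent common ancestor with each other than either does with Euryellus, so Euryellus is the least closely related of the three.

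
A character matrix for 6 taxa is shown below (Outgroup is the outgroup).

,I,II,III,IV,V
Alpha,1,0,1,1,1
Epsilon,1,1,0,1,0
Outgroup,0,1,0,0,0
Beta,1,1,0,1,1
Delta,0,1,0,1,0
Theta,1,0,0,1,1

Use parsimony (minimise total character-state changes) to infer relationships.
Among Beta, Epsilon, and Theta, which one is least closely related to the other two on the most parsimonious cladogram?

Epsilon

Character polarity is set by the outgroup: the derived state is whichever differs from the outgroup's state, so for II the derived state is '0', and for the remaining characters it is '1'.
Only Alpha, Beta, Epsilon, and Theta show the derived state '1' for I, supporting them as a clade.
II: derived state '0' in Alpha and Theta only — synapomorphy for {Alpha, Theta}.
III (derived state '1') is unique to Alpha (autapomorphy; uninformative for grouping).
All ingroup taxa share the derived state '1' for IV; it defines the ingroup but does not resolve relationships within it.
V (derived state '1') is shared by Alpha, Beta, and Theta — a synapomorphy uniting that clade.
Most parsimonious ingroup topology: ((((Alpha,Theta),Beta),Epsilon),Delta).
Beta and Theta share a more recent common ancestor with each other than either does with Epsilon, so Epsilon is the least closely related of the three.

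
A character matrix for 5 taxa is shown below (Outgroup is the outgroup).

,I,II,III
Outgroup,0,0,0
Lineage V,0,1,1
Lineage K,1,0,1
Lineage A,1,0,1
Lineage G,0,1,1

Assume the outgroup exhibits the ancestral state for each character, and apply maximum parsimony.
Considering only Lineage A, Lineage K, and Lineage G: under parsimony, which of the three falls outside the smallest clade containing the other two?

The outgroup has state '0' for every character, so '1' is the derived state throughout.
I: derived state '1' in Lineage A and Lineage K only — synapomorphy for {Lineage A, Lineage K}.
Only Lineage G and Lineage V show the derived state '1' for II, supporting them as a clade.
All ingroup taxa share the derived state '1' for III; it defines the ingroup but does not resolve relationships within it.
Most parsimonious ingroup topology: ((Lineage V,Lineage G),(Lineage K,Lineage A)).
Lineage A and Lineage K share a more recent common ancestor with each other than either does with Lineage G, so Lineage G is the least closely related of the three.

Lineage G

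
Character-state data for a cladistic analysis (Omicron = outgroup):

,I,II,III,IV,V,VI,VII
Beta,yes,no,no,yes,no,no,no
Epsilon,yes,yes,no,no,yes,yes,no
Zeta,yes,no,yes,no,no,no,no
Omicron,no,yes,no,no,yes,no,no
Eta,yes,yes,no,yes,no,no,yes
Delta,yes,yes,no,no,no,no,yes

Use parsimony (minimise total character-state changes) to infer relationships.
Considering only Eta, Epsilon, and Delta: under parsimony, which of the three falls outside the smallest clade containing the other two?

Character polarity is set by the outgroup: the derived state is whichever differs from the outgroup's state, so for II, V the derived state is 'no', and for the remaining characters it is 'yes'.
I (derived state 'yes') is shared by all ingroup taxa — unites the whole ingroup.
Only Beta and Zeta show the derived state 'no' for II, supporting them as a clade.
III (derived state 'yes') is unique to Zeta (autapomorphy; uninformative for grouping).
IV (state 'yes') occurs in Beta and Eta but conflicts with the nesting implied by the other characters — most parsimoniously interpreted as homoplasy.
V: derived state 'no' in Beta, Delta, Eta, and Zeta only — synapomorphy for {Beta, Delta, Eta, Zeta}.
VI: derived state 'yes' in Epsilon only — an autapomorphy, so it tells us nothing about relationships among taxa.
VII: derived state 'yes' in Delta and Eta only — synapomorphy for {Delta, Eta}.
Most parsimonious ingroup topology: (((Eta,Delta),(Zeta,Beta)),Epsilon).
Delta and Eta share a more recent common ancestor with each other than either does with Epsilon, so Epsilon is the least closely related of the three.

Epsilon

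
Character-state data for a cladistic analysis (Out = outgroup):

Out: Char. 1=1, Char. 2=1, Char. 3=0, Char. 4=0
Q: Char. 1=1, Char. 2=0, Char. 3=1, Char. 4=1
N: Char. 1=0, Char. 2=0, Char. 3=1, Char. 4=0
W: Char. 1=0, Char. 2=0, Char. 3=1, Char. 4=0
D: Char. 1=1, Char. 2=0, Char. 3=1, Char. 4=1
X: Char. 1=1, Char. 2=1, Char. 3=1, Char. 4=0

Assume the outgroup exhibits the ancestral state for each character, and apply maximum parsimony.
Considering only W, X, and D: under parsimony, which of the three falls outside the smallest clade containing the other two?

Character polarity is set by the outgroup: the derived state is whichever differs from the outgroup's state, so for Char. 1, Char. 2 the derived state is '0', and for the remaining characters it is '1'.
Char. 1 (derived state '0') is shared by N and W — a synapomorphy uniting that clade.
Only D, N, Q, and W show the derived state '0' for Char. 2, supporting them as a clade.
All ingroup taxa share the derived state '1' for Char. 3; it defines the ingroup but does not resolve relationships within it.
Char. 4 (derived state '1') is shared by D and Q — a synapomorphy uniting that clade.
Most parsimonious ingroup topology: (((Q,D),(N,W)),X).
W and D share a more recent common ancestor with each other than either does with X, so X is the least closely related of the three.

X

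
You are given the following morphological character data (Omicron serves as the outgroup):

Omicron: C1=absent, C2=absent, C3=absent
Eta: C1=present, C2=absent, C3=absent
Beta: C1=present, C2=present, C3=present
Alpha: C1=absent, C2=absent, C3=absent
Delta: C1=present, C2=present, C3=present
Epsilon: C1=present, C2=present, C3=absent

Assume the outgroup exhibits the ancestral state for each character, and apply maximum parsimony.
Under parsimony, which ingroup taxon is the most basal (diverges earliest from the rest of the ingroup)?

Alpha

The outgroup has state 'absent' for every character, so 'present' is the derived state throughout.
C1: derived state 'present' in Beta, Delta, Epsilon, and Eta only — synapomorphy for {Beta, Delta, Epsilon, Eta}.
C2 (derived state 'present') is shared by Beta, Delta, and Epsilon — a synapomorphy uniting that clade.
C3 (derived state 'present') is shared by Beta and Delta — a synapomorphy uniting that clade.
Most parsimonious ingroup topology: ((Eta,((Beta,Delta),Epsilon)),Alpha).
Alpha is sister to the clade containing all other ingroup taxa, so it is the earliest-diverging (most basal) ingroup lineage.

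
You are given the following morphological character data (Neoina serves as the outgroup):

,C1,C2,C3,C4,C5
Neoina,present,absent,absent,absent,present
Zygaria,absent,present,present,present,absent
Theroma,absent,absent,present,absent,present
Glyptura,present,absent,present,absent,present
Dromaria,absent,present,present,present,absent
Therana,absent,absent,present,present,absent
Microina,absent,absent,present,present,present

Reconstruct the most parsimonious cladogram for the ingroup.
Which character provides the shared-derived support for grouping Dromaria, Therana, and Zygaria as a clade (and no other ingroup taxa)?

Character polarity is set by the outgroup: the derived state is whichever differs from the outgroup's state, so for C1, C5 the derived state is 'absent', and for the remaining characters it is 'present'.
C1 (derived state 'absent') is shared by Dromaria, Microina, Therana, Theroma, and Zygaria — a synapomorphy uniting that clade.
C2: derived state 'present' in Dromaria and Zygaria only — synapomorphy for {Dromaria, Zygaria}.
C3 (derived state 'present') is shared by all ingroup taxa — unites the whole ingroup.
C4: derived state 'present' in Dromaria, Microina, Therana, and Zygaria only — synapomorphy for {Dromaria, Microina, Therana, Zygaria}.
C5 (derived state 'absent') is shared by Dromaria, Therana, and Zygaria — a synapomorphy uniting that clade.
Most parsimonious ingroup topology: (((((Zygaria,Dromaria),Therana),Microina),Theroma),Glyptura).
The clade {Dromaria, Therana, Zygaria} is supported by C5: its derived state 'absent' occurs in exactly those taxa and in no other taxon (including the outgroup).

C5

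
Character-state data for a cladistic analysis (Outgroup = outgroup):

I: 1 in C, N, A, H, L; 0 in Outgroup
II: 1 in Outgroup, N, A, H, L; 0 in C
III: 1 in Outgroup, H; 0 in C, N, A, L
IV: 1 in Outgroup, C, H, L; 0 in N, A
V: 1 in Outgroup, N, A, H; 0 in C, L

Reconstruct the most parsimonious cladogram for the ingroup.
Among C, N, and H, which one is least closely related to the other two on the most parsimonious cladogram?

H

Character polarity is set by the outgroup: the derived state is whichever differs from the outgroup's state, so for II, III, IV, V the derived state is '0', and for the remaining characters it is '1'.
I (derived state '1') is shared by all ingroup taxa — unites the whole ingroup.
II: derived state '0' in C only — an autapomorphy, so it tells us nothing about relationships among taxa.
III: derived state '0' in A, C, L, and N only — synapomorphy for {A, C, L, N}.
Only A and N show the derived state '0' for IV, supporting them as a clade.
Only C and L show the derived state '0' for V, supporting them as a clade.
Most parsimonious ingroup topology: (((C,L),(N,A)),H).
N and C share a more recent common ancestor with each other than either does with H, so H is the least closely related of the three.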